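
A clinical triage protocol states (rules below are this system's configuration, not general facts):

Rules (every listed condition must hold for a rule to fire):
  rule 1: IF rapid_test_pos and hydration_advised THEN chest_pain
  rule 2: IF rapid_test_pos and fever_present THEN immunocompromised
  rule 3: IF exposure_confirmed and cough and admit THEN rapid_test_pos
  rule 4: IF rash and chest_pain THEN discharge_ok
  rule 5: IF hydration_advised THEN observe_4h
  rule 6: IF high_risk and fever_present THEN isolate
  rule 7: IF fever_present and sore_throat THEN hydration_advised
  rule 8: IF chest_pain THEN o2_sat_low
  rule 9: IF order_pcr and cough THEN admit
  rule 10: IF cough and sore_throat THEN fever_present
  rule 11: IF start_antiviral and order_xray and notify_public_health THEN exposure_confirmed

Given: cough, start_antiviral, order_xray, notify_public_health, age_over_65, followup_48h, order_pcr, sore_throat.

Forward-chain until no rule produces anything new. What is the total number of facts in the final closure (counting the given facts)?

[1] rule 9 [IF order_pcr and cough THEN admit]; rule 10 [IF cough and sore_throat THEN fever_present]; rule 11 [IF start_antiviral and order_xray and notify_public_health THEN exposure_confirmed]. ⇒ new: admit, fever_present, exposure_confirmed.
[2] rule 3 [IF exposure_confirmed and cough and admit THEN rapid_test_pos]; rule 7 [IF fever_present and sore_throat THEN hydration_advised]. ⇒ new: rapid_test_pos, hydration_advised.
[3] rule 1 [IF rapid_test_pos and hydration_advised THEN chest_pain]; rule 2 [IF rapid_test_pos and fever_present THEN immunocompromised]; rule 5 [IF hydration_advised THEN observe_4h]. ⇒ new: chest_pain, immunocompromised, observe_4h.
[4] rule 8 [IF chest_pain THEN o2_sat_low]. ⇒ new: o2_sat_low.
Closure: {admit, age_over_65, chest_pain, cough, exposure_confirmed, fever_present, followup_48h, hydration_advised, immunocompromised, notify_public_health, o2_sat_low, observe_4h, order_pcr, order_xray, rapid_test_pos, sore_throat, start_antiviral} — 17 facts.

17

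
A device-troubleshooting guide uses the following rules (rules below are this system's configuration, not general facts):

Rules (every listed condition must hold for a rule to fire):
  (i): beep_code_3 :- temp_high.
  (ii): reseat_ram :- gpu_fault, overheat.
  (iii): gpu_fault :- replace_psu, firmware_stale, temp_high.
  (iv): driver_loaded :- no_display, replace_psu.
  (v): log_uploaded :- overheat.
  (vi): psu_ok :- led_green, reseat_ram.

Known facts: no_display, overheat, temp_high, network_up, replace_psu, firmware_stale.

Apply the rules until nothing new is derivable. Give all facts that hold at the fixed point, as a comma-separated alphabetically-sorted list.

beep_code_3, driver_loaded, firmware_stale, gpu_fault, log_uploaded, network_up, no_display, overheat, replace_psu, reseat_ram, temp_high

Round 1 — (i), (iii), (iv), (v), derive beep_code_3, gpu_fault, driver_loaded, log_uploaded.
Round 2 — (ii), derive reseat_ram.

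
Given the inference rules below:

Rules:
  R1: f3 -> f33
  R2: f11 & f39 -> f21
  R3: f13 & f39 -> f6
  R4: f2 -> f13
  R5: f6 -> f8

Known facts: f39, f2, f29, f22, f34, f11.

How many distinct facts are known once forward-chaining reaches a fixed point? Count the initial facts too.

[1] R2 [f11 & f39 -> f21]; R4 [f2 -> f13]. ⇒ new: f21, f13.
[2] R3 [f13 & f39 -> f6]. ⇒ new: f6.
[3] R5 [f6 -> f8]. ⇒ new: f8.
Closure: {f11, f13, f2, f21, f22, f29, f34, f39, f6, f8} — 10 facts.

10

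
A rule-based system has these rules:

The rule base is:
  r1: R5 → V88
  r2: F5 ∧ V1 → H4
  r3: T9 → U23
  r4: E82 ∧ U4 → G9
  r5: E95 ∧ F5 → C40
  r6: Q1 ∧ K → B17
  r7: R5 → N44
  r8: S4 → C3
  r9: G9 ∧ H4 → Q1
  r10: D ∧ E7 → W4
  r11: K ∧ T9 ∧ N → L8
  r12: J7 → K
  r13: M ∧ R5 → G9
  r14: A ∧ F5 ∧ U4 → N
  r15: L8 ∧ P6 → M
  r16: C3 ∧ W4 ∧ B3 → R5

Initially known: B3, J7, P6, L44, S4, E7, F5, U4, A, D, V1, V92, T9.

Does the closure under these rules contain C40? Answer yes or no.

Round 1 — r2, r3, r8, r10, r12, r14, derive H4, U23, C3, W4, K, N.
Round 2 — r11, r16, derive L8, R5.
Round 3 — r1, r7, r15, derive V88, N44, M.
Round 4 — r13, derive G9.
Round 5 — r9, derive Q1.
Round 6 — r6, derive B17.
Fixed point reached. C40 is concluded only by r5; r5 needs E95 (never derived).

no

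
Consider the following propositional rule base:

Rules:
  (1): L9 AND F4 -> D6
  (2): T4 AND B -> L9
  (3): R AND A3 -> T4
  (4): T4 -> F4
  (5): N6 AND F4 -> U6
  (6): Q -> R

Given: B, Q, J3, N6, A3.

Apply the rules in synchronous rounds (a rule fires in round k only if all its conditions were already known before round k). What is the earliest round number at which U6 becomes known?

4

[1] (6) [Q -> R]. ⇒ new: R.
[2] (3) [R AND A3 -> T4]. ⇒ new: T4.
[3] (2) [T4 AND B -> L9]; (4) [T4 -> F4]. ⇒ new: L9, F4.
[4] (1) [L9 AND F4 -> D6]; (5) [N6 AND F4 -> U6]. ⇒ new: D6, U6.
U6 first appears in round 4.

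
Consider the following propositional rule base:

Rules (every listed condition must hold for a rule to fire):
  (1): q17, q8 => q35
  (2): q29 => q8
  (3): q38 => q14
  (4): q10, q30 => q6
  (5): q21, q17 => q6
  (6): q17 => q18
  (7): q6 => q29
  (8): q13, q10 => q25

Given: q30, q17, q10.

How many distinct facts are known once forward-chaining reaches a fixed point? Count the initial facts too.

Round 1 — (4), (6), derive q6, q18.
Round 2 — (7), derive q29.
Round 3 — (2), derive q8.
Round 4 — (1), derive q35.
Closure: {q10, q17, q18, q29, q30, q35, q6, q8} — 8 facts.

8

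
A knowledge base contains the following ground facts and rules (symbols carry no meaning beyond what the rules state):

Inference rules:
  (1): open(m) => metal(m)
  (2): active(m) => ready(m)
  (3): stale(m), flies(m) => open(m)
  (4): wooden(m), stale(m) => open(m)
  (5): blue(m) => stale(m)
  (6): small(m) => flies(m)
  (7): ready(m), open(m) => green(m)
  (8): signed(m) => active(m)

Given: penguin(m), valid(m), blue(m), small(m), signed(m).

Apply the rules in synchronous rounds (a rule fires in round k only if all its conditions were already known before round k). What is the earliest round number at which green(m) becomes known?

Round 1 fires (5), (6), (8), giving stale(m), flies(m), active(m).
Round 2 fires (2), (3), giving ready(m), open(m).
Round 3 fires (1), (7), giving metal(m), green(m).
green(m) first appears in round 3.

3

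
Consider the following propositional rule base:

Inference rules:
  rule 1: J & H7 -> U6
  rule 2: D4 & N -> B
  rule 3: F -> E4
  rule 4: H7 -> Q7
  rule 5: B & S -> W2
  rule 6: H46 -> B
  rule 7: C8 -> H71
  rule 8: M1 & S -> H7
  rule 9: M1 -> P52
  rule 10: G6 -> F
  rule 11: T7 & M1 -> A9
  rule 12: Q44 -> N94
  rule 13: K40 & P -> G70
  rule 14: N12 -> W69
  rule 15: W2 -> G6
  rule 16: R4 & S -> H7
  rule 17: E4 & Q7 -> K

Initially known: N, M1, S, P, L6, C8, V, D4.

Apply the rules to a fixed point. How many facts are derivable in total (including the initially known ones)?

[1] rule 2 [D4 & N -> B]; rule 7 [C8 -> H71]; rule 8 [M1 & S -> H7]; rule 9 [M1 -> P52]. ⇒ new: B, H71, H7, P52.
[2] rule 4 [H7 -> Q7]; rule 5 [B & S -> W2]. ⇒ new: Q7, W2.
[3] rule 15 [W2 -> G6]. ⇒ new: G6.
[4] rule 10 [G6 -> F]. ⇒ new: F.
[5] rule 3 [F -> E4]. ⇒ new: E4.
[6] rule 17 [E4 & Q7 -> K]. ⇒ new: K.
Closure: {B, C8, D4, E4, F, G6, H7, H71, K, L6, M1, N, P, P52, Q7, S, V, W2} — 18 facts.

18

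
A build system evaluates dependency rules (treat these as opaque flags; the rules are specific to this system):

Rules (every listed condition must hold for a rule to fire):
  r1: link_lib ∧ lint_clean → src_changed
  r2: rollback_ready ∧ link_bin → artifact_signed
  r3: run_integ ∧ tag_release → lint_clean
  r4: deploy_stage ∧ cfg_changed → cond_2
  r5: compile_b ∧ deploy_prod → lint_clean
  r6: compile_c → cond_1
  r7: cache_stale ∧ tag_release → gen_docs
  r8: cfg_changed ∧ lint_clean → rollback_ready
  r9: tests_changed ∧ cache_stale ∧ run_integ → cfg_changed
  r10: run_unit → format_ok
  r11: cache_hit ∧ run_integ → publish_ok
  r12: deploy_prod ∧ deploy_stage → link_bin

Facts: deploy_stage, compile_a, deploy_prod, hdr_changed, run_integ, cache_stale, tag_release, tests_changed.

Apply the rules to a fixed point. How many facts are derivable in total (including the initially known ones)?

Round 1: r3 [run_integ ∧ tag_release → lint_clean]; r7 [cache_stale ∧ tag_release → gen_docs]; r9 [tests_changed ∧ cache_stale ∧ run_integ → cfg_changed]; r12 [deploy_prod ∧ deploy_stage → link_bin]. New: lint_clean, gen_docs, cfg_changed, link_bin.
Round 2: r4 [deploy_stage ∧ cfg_changed → cond_2]; r8 [cfg_changed ∧ lint_clean → rollback_ready]. New: cond_2, rollback_ready.
Round 3: r2 [rollback_ready ∧ link_bin → artifact_signed]. New: artifact_signed.
Closure: {artifact_signed, cache_stale, cfg_changed, compile_a, cond_2, deploy_prod, deploy_stage, gen_docs, hdr_changed, link_bin, lint_clean, rollback_ready, run_integ, tag_release, tests_changed} — 15 facts.

15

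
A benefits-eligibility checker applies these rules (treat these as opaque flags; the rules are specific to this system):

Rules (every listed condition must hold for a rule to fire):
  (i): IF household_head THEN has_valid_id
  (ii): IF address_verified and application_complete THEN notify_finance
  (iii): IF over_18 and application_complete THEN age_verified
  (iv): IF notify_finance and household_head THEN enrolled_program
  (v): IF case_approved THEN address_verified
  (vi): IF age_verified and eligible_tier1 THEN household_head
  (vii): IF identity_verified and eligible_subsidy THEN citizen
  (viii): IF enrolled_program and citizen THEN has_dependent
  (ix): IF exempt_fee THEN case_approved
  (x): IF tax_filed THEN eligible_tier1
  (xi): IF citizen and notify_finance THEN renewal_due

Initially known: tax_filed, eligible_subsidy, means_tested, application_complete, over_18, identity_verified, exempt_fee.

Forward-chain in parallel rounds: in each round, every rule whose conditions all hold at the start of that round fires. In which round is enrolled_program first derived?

Round 1: (iii) [IF over_18 and application_complete THEN age_verified]; (vii) [IF identity_verified and eligible_subsidy THEN citizen]; (ix) [IF exempt_fee THEN case_approved]; (x) [IF tax_filed THEN eligible_tier1]. Adds age_verified, citizen, case_approved, eligible_tier1.
Round 2: (v) [IF case_approved THEN address_verified]; (vi) [IF age_verified and eligible_tier1 THEN household_head]. Adds address_verified, household_head.
Round 3: (i) [IF household_head THEN has_valid_id]; (ii) [IF address_verified and application_complete THEN notify_finance]. Adds has_valid_id, notify_finance.
Round 4: (iv) [IF notify_finance and household_head THEN enrolled_program]; (xi) [IF citizen and notify_finance THEN renewal_due]. Adds enrolled_program, renewal_due.
enrolled_program first appears in round 4.

4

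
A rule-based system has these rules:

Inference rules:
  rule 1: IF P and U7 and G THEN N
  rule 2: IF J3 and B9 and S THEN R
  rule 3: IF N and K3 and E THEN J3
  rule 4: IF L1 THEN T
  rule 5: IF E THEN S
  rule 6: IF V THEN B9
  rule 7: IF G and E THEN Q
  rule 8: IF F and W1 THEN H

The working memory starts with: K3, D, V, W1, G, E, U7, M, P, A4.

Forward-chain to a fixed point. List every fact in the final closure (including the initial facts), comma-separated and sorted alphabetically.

A4, B9, D, E, G, J3, K3, M, N, P, Q, R, S, U7, V, W1

Round 1 fires rule 1, rule 5, rule 6, rule 7, giving N, S, B9, Q.
Round 2 fires rule 3, giving J3.
Round 3 fires rule 2, giving R.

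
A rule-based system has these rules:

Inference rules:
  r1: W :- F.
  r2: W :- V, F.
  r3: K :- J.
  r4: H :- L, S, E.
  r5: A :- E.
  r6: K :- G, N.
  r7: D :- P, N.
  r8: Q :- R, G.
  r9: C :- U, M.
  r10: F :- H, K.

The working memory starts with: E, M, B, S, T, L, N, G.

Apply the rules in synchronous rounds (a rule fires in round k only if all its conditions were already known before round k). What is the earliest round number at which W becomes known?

3

Round 1 fires r4, r5, r6, giving H, A, K.
Round 2 fires r10, giving F.
Round 3 fires r1, giving W.
W first appears in round 3.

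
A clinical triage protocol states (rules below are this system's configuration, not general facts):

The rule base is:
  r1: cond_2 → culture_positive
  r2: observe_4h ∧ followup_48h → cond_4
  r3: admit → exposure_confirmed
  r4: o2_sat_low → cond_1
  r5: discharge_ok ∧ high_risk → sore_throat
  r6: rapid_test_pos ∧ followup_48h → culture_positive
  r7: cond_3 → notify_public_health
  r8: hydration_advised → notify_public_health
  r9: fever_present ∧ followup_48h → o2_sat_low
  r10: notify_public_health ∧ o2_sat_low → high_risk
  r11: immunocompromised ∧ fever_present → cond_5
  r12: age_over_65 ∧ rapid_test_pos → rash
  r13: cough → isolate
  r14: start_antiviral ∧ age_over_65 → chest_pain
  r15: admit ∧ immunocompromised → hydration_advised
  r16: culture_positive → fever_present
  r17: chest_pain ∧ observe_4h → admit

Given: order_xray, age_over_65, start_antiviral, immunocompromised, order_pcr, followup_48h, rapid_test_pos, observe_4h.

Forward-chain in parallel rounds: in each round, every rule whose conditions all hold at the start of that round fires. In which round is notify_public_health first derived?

4

Round 1: r2 [observe_4h ∧ followup_48h → cond_4]; r6 [rapid_test_pos ∧ followup_48h → culture_positive]; r12 [age_over_65 ∧ rapid_test_pos → rash]; r14 [start_antiviral ∧ age_over_65 → chest_pain]. New: cond_4, culture_positive, rash, chest_pain.
Round 2: r16 [culture_positive → fever_present]; r17 [chest_pain ∧ observe_4h → admit]. New: fever_present, admit.
Round 3: r3 [admit → exposure_confirmed]; r9 [fever_present ∧ followup_48h → o2_sat_low]; r11 [immunocompromised ∧ fever_present → cond_5]; r15 [admit ∧ immunocompromised → hydration_advised]. New: exposure_confirmed, o2_sat_low, cond_5, hydration_advised.
Round 4: r4 [o2_sat_low → cond_1]; r8 [hydration_advised → notify_public_health]. New: cond_1, notify_public_health.
notify_public_health first appears in round 4.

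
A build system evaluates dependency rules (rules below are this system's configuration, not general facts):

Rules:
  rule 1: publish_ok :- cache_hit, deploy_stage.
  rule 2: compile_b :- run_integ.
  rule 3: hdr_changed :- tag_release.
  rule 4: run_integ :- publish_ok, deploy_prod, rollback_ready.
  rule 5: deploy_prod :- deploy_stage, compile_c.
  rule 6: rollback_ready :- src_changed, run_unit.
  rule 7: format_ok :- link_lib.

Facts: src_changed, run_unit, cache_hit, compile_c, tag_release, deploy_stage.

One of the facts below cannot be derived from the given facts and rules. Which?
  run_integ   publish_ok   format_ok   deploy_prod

format_ok

Round 1: rule 1 [publish_ok :- cache_hit, deploy_stage.]; rule 3 [hdr_changed :- tag_release.]; rule 5 [deploy_prod :- deploy_stage, compile_c.]; rule 6 [rollback_ready :- src_changed, run_unit.]. New: publish_ok, hdr_changed, deploy_prod, rollback_ready.
Round 2: rule 4 [run_integ :- publish_ok, deploy_prod, rollback_ready.]. New: run_integ.
Round 3: rule 2 [compile_b :- run_integ.]. New: compile_b.
Derived: deploy_prod (round 1), run_integ (round 2), publish_ok (round 1). format_ok never appears in any round.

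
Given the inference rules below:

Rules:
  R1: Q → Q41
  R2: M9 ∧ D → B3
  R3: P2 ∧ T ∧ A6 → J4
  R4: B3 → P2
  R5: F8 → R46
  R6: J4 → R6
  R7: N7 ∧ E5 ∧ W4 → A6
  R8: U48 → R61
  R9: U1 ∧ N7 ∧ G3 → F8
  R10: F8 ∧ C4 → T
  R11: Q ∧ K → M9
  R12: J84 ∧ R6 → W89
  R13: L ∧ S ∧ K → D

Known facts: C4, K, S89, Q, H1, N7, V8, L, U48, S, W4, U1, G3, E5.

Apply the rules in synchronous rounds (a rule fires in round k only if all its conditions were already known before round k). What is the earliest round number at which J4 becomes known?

4

Round 1 — R1, R7, R8, R9, R11, R13, derive Q41, A6, R61, F8, M9, D.
Round 2 — R2, R5, R10, derive B3, R46, T.
Round 3 — R4, derive P2.
Round 4 — R3, derive J4.
J4 first appears in round 4.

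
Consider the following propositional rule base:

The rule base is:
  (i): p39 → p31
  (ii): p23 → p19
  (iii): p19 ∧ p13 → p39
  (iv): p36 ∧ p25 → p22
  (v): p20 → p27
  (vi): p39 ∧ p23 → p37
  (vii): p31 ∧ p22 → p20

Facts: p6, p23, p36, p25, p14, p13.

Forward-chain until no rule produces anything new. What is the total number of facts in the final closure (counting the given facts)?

Round 1: (ii) [p23 → p19]; (iv) [p36 ∧ p25 → p22]. New: p19, p22.
Round 2: (iii) [p19 ∧ p13 → p39]. New: p39.
Round 3: (i) [p39 → p31]; (vi) [p39 ∧ p23 → p37]. New: p31, p37.
Round 4: (vii) [p31 ∧ p22 → p20]. New: p20.
Round 5: (v) [p20 → p27]. New: p27.
Closure: {p13, p14, p19, p20, p22, p23, p25, p27, p31, p36, p37, p39, p6} — 13 facts.

13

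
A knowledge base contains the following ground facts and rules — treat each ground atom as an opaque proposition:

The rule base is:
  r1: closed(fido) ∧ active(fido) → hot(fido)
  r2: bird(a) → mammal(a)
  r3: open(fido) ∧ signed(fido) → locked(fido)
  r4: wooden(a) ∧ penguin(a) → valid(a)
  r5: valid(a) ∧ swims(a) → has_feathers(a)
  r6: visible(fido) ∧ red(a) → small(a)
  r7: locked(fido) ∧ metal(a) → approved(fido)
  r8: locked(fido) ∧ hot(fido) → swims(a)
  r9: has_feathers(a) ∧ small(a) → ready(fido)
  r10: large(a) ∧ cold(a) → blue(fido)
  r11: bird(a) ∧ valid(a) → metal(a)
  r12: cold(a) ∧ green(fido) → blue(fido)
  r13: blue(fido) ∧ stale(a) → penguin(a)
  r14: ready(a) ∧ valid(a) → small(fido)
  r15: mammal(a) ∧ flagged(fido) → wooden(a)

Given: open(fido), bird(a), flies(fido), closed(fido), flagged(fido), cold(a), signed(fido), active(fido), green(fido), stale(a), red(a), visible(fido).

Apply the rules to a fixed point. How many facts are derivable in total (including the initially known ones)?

25

Round 1 — r1, r2, r3, r6, r12, derive hot(fido), mammal(a), locked(fido), small(a), blue(fido).
Round 2 — r8, r13, r15, derive swims(a), penguin(a), wooden(a).
Round 3 — r4, derive valid(a).
Round 4 — r5, r11, derive has_feathers(a), metal(a).
Round 5 — r7, r9, derive approved(fido), ready(fido).
Closure: {active(fido), approved(fido), bird(a), blue(fido), closed(fido), cold(a), flagged(fido), flies(fido), green(fido), has_feathers(a), hot(fido), locked(fido), mammal(a), metal(a), open(fido), penguin(a), ready(fido), red(a), signed(fido), small(a), stale(a), swims(a), valid(a), visible(fido), wooden(a)} — 25 facts.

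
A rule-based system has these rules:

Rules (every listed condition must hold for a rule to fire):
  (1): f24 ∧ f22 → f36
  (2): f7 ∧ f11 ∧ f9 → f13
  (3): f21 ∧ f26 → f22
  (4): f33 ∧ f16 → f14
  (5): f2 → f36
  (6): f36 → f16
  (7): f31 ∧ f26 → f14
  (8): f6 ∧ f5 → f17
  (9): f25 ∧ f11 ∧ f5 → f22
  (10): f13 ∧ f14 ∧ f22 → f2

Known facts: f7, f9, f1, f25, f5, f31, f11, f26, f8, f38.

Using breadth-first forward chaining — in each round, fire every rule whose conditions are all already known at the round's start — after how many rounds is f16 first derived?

Round 1 — (2), (7), (9), derive f13, f14, f22.
Round 2 — (10), derive f2.
Round 3 — (5), derive f36.
Round 4 — (6), derive f16.
f16 first appears in round 4.

4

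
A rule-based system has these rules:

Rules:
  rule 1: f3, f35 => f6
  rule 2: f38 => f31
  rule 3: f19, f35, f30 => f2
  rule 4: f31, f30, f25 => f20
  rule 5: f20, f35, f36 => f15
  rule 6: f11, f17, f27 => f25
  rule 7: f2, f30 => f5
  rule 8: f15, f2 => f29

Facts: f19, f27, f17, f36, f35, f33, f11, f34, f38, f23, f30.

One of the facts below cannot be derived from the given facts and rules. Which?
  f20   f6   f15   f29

f6

Round 1: rule 2 [f38 => f31]; rule 3 [f19, f35, f30 => f2]; rule 6 [f11, f17, f27 => f25]. Adds f31, f2, f25.
Round 2: rule 4 [f31, f30, f25 => f20]; rule 7 [f2, f30 => f5]. Adds f20, f5.
Round 3: rule 5 [f20, f35, f36 => f15]. Adds f15.
Round 4: rule 8 [f15, f2 => f29]. Adds f29.
Derived: f20 (round 2), f15 (round 3), f29 (round 4). f6 never appears in any round.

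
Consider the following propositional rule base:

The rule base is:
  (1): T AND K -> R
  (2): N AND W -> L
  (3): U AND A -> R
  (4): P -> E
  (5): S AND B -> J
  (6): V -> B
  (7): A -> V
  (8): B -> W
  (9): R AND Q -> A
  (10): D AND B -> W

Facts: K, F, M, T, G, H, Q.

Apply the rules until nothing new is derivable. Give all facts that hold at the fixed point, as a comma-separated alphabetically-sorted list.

A, B, F, G, H, K, M, Q, R, T, V, W

Round 1 fires (1), giving R.
Round 2 fires (9), giving A.
Round 3 fires (7), giving V.
Round 4 fires (6), giving B.
Round 5 fires (8), giving W.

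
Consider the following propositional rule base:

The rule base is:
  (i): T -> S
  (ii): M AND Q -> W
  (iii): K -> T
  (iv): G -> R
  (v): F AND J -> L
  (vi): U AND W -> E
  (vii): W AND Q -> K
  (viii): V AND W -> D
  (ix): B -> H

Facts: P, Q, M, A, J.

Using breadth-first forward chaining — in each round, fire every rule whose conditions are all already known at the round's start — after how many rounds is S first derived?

4

[1] (ii) [M AND Q -> W]. ⇒ new: W.
[2] (vii) [W AND Q -> K]. ⇒ new: K.
[3] (iii) [K -> T]. ⇒ new: T.
[4] (i) [T -> S]. ⇒ new: S.
S first appears in round 4.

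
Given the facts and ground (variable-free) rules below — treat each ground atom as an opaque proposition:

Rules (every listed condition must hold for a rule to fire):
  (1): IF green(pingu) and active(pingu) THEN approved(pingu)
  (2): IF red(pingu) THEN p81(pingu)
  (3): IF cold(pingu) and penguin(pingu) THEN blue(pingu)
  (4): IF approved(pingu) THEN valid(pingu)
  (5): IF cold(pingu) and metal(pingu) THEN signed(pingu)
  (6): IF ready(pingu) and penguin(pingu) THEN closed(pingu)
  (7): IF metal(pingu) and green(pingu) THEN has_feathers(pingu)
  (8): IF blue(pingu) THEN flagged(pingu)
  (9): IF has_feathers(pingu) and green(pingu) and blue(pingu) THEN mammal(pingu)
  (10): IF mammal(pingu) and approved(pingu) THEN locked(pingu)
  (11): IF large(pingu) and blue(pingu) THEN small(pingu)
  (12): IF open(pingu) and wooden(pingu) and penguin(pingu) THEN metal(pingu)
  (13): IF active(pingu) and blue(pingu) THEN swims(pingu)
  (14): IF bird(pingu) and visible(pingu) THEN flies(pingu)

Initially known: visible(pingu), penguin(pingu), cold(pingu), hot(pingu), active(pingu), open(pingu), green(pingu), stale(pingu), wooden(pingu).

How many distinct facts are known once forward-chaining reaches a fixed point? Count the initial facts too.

Round 1 fires (1), (3), (12), giving approved(pingu), blue(pingu), metal(pingu).
Round 2 fires (4), (5), (7), (8), (13), giving valid(pingu), signed(pingu), has_feathers(pingu), flagged(pingu), swims(pingu).
Round 3 fires (9), giving mammal(pingu).
Round 4 fires (10), giving locked(pingu).
Closure: {active(pingu), approved(pingu), blue(pingu), cold(pingu), flagged(pingu), green(pingu), has_feathers(pingu), hot(pingu), locked(pingu), mammal(pingu), metal(pingu), open(pingu), penguin(pingu), signed(pingu), stale(pingu), swims(pingu), valid(pingu), visible(pingu), wooden(pingu)} — 19 facts.

19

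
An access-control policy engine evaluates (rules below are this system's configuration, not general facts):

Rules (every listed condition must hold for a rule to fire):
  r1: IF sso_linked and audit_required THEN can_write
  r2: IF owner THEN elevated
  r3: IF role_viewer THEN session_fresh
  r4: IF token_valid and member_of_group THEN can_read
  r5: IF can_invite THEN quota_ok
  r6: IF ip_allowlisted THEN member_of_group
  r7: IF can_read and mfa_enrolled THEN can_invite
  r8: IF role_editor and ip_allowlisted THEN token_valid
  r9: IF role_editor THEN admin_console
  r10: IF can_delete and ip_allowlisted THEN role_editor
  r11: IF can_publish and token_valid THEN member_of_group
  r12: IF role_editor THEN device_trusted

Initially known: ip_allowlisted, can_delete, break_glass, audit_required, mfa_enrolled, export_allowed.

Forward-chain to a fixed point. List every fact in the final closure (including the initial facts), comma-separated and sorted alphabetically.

admin_console, audit_required, break_glass, can_delete, can_invite, can_read, device_trusted, export_allowed, ip_allowlisted, member_of_group, mfa_enrolled, quota_ok, role_editor, token_valid

Round 1: r6 [IF ip_allowlisted THEN member_of_group]; r10 [IF can_delete and ip_allowlisted THEN role_editor]. Adds member_of_group, role_editor.
Round 2: r8 [IF role_editor and ip_allowlisted THEN token_valid]; r9 [IF role_editor THEN admin_console]; r12 [IF role_editor THEN device_trusted]. Adds token_valid, admin_console, device_trusted.
Round 3: r4 [IF token_valid and member_of_group THEN can_read]. Adds can_read.
Round 4: r7 [IF can_read and mfa_enrolled THEN can_invite]. Adds can_invite.
Round 5: r5 [IF can_invite THEN quota_ok]. Adds quota_ok.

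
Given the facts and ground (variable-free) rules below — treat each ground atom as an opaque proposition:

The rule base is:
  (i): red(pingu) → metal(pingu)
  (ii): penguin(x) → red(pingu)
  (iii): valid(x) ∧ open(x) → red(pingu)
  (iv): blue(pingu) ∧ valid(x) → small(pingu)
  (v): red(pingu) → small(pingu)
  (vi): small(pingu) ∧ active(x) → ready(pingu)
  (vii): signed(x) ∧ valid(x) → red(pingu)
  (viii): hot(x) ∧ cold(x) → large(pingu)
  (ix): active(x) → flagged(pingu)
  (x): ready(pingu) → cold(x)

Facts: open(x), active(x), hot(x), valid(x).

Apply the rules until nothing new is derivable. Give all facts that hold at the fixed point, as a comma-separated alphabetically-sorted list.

active(x), cold(x), flagged(pingu), hot(x), large(pingu), metal(pingu), open(x), ready(pingu), red(pingu), small(pingu), valid(x)

Round 1: (iii) [valid(x) ∧ open(x) → red(pingu)]; (ix) [active(x) → flagged(pingu)]. New: red(pingu), flagged(pingu).
Round 2: (i) [red(pingu) → metal(pingu)]; (v) [red(pingu) → small(pingu)]. New: metal(pingu), small(pingu).
Round 3: (vi) [small(pingu) ∧ active(x) → ready(pingu)]. New: ready(pingu).
Round 4: (x) [ready(pingu) → cold(x)]. New: cold(x).
Round 5: (viii) [hot(x) ∧ cold(x) → large(pingu)]. New: large(pingu).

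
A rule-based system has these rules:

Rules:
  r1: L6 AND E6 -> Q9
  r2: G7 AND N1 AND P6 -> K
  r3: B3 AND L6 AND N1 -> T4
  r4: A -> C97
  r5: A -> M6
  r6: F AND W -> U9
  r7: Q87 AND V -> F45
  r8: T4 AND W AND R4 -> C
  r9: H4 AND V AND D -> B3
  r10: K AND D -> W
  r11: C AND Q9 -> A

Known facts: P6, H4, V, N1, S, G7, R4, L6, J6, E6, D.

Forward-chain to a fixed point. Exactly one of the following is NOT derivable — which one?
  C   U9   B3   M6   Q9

Round 1 fires r1, r2, r9, giving Q9, K, B3.
Round 2 fires r3, r10, giving T4, W.
Round 3 fires r8, giving C.
Round 4 fires r11, giving A.
Round 5 fires r4, r5, giving C97, M6.
Derived: M6 (round 5), C (round 3), Q9 (round 1), B3 (round 1). U9 never appears in any round.

U9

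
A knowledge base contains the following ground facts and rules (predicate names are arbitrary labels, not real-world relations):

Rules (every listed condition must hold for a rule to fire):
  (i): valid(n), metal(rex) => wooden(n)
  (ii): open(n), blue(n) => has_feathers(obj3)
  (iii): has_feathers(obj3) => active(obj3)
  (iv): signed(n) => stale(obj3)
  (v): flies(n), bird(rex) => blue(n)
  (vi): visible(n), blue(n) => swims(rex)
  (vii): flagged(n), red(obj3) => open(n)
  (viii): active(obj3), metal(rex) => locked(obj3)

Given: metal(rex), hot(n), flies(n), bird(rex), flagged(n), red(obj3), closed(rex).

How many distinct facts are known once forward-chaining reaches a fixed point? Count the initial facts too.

Round 1 — (v), (vii), derive blue(n), open(n).
Round 2 — (ii), derive has_feathers(obj3).
Round 3 — (iii), derive active(obj3).
Round 4 — (viii), derive locked(obj3).
Closure: {active(obj3), bird(rex), blue(n), closed(rex), flagged(n), flies(n), has_feathers(obj3), hot(n), locked(obj3), metal(rex), open(n), red(obj3)} — 12 facts.

12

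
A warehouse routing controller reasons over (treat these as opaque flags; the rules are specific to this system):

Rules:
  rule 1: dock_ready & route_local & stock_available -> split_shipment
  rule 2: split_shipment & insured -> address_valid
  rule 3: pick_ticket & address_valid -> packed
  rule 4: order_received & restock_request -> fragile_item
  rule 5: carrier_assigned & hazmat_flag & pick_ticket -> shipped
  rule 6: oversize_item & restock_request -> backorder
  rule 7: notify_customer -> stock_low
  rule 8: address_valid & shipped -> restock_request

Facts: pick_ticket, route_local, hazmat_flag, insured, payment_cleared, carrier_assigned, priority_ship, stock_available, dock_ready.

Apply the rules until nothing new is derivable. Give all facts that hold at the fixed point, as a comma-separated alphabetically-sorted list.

Round 1 — rule 1, rule 5, derive split_shipment, shipped.
Round 2 — rule 2, derive address_valid.
Round 3 — rule 3, rule 8, derive packed, restock_request.

address_valid, carrier_assigned, dock_ready, hazmat_flag, insured, packed, payment_cleared, pick_ticket, priority_ship, restock_request, route_local, shipped, split_shipment, stock_available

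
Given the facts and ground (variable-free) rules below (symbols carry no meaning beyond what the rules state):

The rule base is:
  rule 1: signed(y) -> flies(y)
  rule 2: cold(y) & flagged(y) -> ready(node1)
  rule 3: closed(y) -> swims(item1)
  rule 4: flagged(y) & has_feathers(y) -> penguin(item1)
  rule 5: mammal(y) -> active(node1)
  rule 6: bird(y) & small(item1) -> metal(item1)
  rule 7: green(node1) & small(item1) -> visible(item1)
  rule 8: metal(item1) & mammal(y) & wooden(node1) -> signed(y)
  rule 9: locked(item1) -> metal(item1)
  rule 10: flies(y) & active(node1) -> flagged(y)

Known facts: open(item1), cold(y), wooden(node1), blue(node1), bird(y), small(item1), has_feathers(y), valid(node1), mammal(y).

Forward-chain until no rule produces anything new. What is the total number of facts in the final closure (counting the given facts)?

Round 1 — rule 5, rule 6, derive active(node1), metal(item1).
Round 2 — rule 8, derive signed(y).
Round 3 — rule 1, derive flies(y).
Round 4 — rule 10, derive flagged(y).
Round 5 — rule 2, rule 4, derive ready(node1), penguin(item1).
Closure: {active(node1), bird(y), blue(node1), cold(y), flagged(y), flies(y), has_feathers(y), mammal(y), metal(item1), open(item1), penguin(item1), ready(node1), signed(y), small(item1), valid(node1), wooden(node1)} — 16 facts.

16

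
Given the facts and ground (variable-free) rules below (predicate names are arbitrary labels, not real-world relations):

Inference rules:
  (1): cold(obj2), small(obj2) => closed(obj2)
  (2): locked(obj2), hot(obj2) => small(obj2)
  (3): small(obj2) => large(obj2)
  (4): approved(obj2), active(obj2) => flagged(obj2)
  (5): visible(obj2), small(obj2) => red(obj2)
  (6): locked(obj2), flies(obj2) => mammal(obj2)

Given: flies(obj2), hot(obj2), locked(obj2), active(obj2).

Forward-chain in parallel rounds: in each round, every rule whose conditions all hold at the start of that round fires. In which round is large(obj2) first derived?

Round 1: (2) [locked(obj2), hot(obj2) => small(obj2)]; (6) [locked(obj2), flies(obj2) => mammal(obj2)]. Adds small(obj2), mammal(obj2).
Round 2: (3) [small(obj2) => large(obj2)]. Adds large(obj2).
large(obj2) first appears in round 2.

2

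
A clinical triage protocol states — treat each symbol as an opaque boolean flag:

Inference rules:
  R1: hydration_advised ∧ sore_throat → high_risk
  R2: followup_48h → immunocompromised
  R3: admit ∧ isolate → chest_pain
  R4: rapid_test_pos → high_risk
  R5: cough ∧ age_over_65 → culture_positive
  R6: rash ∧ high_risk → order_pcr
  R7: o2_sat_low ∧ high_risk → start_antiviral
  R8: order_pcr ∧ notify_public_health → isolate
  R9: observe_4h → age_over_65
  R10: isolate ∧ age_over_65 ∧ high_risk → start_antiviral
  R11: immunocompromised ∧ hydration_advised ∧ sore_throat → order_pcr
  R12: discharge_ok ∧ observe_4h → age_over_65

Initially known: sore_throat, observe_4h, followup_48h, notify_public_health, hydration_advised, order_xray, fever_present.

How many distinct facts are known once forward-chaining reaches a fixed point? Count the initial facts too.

[1] R1 [hydration_advised ∧ sore_throat → high_risk]; R2 [followup_48h → immunocompromised]; R9 [observe_4h → age_over_65]. ⇒ new: high_risk, immunocompromised, age_over_65.
[2] R11 [immunocompromised ∧ hydration_advised ∧ sore_throat → order_pcr]. ⇒ new: order_pcr.
[3] R8 [order_pcr ∧ notify_public_health → isolate]. ⇒ new: isolate.
[4] R10 [isolate ∧ age_over_65 ∧ high_risk → start_antiviral]. ⇒ new: start_antiviral.
Closure: {age_over_65, fever_present, followup_48h, high_risk, hydration_advised, immunocompromised, isolate, notify_public_health, observe_4h, order_pcr, order_xray, sore_throat, start_antiviral} — 13 facts.

13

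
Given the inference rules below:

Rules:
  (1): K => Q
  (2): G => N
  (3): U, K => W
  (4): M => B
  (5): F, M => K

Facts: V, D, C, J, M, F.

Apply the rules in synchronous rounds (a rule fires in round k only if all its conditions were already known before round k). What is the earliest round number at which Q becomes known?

[1] (4) [M => B]; (5) [F, M => K]. ⇒ new: B, K.
[2] (1) [K => Q]. ⇒ new: Q.
Q first appears in round 2.

2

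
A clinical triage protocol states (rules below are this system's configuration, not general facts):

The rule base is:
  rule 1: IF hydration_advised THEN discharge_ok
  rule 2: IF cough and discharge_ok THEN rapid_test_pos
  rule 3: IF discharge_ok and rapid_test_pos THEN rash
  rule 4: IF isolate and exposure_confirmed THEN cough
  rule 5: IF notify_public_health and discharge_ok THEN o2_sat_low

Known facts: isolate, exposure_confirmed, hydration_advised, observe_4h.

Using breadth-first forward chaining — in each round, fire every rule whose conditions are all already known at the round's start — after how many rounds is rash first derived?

3

Round 1 — rule 1, rule 4, derive discharge_ok, cough.
Round 2 — rule 2, derive rapid_test_pos.
Round 3 — rule 3, derive rash.
rash first appears in round 3.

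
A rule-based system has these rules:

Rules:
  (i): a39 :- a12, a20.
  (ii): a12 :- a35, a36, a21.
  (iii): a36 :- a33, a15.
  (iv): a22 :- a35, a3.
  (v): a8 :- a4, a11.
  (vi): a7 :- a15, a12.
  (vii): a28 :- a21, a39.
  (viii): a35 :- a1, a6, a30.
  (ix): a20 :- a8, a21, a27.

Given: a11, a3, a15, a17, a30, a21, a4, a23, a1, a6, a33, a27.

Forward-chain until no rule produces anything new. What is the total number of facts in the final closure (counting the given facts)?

21

Round 1 — (iii), (v), (viii), derive a36, a8, a35.
Round 2 — (ii), (iv), (ix), derive a12, a22, a20.
Round 3 — (i), (vi), derive a39, a7.
Round 4 — (vii), derive a28.
Closure: {a1, a11, a12, a15, a17, a20, a21, a22, a23, a27, a28, a3, a30, a33, a35, a36, a39, a4, a6, a7, a8} — 21 facts.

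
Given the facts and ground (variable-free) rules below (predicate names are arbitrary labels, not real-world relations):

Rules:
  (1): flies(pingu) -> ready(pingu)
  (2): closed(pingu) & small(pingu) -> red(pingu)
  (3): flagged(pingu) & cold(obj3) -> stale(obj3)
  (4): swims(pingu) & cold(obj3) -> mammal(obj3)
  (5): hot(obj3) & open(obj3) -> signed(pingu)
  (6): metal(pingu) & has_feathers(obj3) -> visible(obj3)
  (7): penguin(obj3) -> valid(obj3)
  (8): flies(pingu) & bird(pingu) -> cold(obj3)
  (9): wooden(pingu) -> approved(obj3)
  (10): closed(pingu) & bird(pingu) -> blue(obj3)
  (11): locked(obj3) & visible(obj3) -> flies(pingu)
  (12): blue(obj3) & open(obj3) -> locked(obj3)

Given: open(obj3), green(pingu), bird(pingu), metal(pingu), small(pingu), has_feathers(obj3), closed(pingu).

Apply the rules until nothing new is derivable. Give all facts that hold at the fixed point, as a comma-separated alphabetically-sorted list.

bird(pingu), blue(obj3), closed(pingu), cold(obj3), flies(pingu), green(pingu), has_feathers(obj3), locked(obj3), metal(pingu), open(obj3), ready(pingu), red(pingu), small(pingu), visible(obj3)

Round 1 — (2), (6), (10), derive red(pingu), visible(obj3), blue(obj3).
Round 2 — (12), derive locked(obj3).
Round 3 — (11), derive flies(pingu).
Round 4 — (1), (8), derive ready(pingu), cold(obj3).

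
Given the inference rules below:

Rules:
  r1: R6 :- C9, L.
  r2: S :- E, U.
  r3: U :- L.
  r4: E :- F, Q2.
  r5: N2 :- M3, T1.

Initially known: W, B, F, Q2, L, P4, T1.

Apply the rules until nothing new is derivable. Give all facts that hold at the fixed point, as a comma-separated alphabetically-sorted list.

B, E, F, L, P4, Q2, S, T1, U, W

[1] r3 [U :- L.]; r4 [E :- F, Q2.]. ⇒ new: U, E.
[2] r2 [S :- E, U.]. ⇒ new: S.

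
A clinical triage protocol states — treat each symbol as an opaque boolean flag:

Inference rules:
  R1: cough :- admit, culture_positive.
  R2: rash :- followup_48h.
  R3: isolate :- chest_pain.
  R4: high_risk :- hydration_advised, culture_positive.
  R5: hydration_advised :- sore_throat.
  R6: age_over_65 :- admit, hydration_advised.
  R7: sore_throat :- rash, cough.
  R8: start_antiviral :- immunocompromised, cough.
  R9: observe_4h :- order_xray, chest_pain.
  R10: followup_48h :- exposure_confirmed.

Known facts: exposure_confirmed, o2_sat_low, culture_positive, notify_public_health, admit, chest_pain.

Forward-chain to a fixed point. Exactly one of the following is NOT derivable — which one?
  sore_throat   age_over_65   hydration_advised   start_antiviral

start_antiviral

Round 1: R1 [cough :- admit, culture_positive.]; R3 [isolate :- chest_pain.]; R10 [followup_48h :- exposure_confirmed.]. Adds cough, isolate, followup_48h.
Round 2: R2 [rash :- followup_48h.]. Adds rash.
Round 3: R7 [sore_throat :- rash, cough.]. Adds sore_throat.
Round 4: R5 [hydration_advised :- sore_throat.]. Adds hydration_advised.
Round 5: R4 [high_risk :- hydration_advised, culture_positive.]; R6 [age_over_65 :- admit, hydration_advised.]. Adds high_risk, age_over_65.
Derived: age_over_65 (round 5), hydration_advised (round 4), sore_throat (round 3). start_antiviral never appears in any round.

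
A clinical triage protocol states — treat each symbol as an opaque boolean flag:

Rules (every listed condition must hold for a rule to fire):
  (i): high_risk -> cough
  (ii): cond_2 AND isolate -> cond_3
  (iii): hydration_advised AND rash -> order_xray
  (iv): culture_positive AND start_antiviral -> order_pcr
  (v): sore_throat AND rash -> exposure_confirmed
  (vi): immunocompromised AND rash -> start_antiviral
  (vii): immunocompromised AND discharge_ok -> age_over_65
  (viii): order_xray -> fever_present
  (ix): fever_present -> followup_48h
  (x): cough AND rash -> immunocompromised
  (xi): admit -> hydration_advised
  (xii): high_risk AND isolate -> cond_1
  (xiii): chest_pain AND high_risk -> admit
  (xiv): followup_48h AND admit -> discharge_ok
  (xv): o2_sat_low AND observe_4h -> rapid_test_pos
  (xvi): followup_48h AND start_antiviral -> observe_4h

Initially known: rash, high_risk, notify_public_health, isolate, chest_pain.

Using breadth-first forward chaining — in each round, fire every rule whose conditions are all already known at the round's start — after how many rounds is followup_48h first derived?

5

Round 1 — (i), (xii), (xiii), derive cough, cond_1, admit.
Round 2 — (x), (xi), derive immunocompromised, hydration_advised.
Round 3 — (iii), (vi), derive order_xray, start_antiviral.
Round 4 — (viii), derive fever_present.
Round 5 — (ix), derive followup_48h.
followup_48h first appears in round 5.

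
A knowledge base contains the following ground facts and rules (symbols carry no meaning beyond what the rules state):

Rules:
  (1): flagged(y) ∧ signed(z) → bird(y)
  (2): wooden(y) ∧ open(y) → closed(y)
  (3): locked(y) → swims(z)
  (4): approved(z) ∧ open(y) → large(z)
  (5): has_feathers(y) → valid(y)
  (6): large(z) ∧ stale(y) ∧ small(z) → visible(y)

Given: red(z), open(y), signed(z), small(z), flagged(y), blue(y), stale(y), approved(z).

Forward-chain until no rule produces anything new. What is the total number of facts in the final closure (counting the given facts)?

11

Round 1: (1) [flagged(y) ∧ signed(z) → bird(y)]; (4) [approved(z) ∧ open(y) → large(z)]. New: bird(y), large(z).
Round 2: (6) [large(z) ∧ stale(y) ∧ small(z) → visible(y)]. New: visible(y).
Closure: {approved(z), bird(y), blue(y), flagged(y), large(z), open(y), red(z), signed(z), small(z), stale(y), visible(y)} — 11 facts.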